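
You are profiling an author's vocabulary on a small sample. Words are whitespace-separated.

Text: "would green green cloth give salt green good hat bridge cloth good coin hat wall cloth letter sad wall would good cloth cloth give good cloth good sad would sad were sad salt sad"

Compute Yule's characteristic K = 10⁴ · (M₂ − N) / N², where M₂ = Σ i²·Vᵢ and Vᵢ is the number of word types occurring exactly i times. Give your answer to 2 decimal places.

778.55

Frequencies: cloth:6, good:5, sad:5, would:3, green:3, give:2, salt:2, hat:2, wall:2, bridge:1, coin:1, letter:1, were:1
N = 34. Frequency spectrum: V_1=4, V_2=4, V_3=2, V_5=2, V_6=1
M₂ = 1²·4 + 2²·4 + 3²·2 + 5²·2 + 6²·1 = 124
K = 10000 × (124 − 34) / 34² = 778.55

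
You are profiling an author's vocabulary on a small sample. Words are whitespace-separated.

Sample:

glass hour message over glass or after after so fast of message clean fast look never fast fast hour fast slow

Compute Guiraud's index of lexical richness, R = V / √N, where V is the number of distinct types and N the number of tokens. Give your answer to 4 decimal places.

2.8368

N = 21, V = 13.
√N = 4.582576
R = 13 / 4.582576 = 2.8368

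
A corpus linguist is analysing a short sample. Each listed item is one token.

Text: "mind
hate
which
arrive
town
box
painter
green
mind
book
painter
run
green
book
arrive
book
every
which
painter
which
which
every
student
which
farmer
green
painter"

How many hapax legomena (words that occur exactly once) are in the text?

6

Frequencies: which:5, painter:4, green:3, book:3, mind:2, arrive:2, every:2, hate:1, town:1, box:1, run:1, student:1, farmer:1
Hapax (freq=1): box, farmer, hate, run, student, town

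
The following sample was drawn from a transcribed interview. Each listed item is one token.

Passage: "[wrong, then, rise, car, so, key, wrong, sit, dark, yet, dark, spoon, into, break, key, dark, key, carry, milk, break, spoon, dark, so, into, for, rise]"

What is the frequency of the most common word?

Frequencies: dark:4, key:3, wrong:2, rise:2, so:2, spoon:2, into:2, break:2, then:1, car:1, sit:1, yet:1, carry:1, milk:1, for:1
Most common: 'dark' with frequency 4.

4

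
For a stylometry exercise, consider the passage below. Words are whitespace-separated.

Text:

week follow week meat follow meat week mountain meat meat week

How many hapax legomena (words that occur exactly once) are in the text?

Frequencies: week:4, meat:4, follow:2, mountain:1
Hapax (freq=1): mountain

1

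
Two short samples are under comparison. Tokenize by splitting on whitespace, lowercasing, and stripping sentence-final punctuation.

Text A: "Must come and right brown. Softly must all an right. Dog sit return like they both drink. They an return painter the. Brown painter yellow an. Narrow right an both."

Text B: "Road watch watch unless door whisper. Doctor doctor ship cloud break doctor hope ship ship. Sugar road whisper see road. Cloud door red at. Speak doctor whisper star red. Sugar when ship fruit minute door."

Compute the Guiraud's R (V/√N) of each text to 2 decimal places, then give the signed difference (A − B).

0.26

A: V=19, N=30, R=3.47
B: V=19, N=35, R=3.21
Difference = 3.47 − 3.21 = 0.26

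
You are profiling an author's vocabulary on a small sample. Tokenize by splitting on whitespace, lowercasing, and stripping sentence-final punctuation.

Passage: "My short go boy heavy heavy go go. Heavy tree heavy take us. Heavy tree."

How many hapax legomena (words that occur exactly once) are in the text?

5

Frequencies: heavy:5, go:3, tree:2, my:1, short:1, boy:1, take:1, us:1
Hapax (freq=1): boy, my, short, take, us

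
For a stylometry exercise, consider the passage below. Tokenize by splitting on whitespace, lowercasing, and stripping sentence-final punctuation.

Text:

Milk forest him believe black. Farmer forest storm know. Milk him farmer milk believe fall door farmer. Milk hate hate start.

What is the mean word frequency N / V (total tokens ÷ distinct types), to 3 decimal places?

N = 21 tokens, V = 12 types.
Mean frequency = N / V = 21 / 12 = 1.750

1.750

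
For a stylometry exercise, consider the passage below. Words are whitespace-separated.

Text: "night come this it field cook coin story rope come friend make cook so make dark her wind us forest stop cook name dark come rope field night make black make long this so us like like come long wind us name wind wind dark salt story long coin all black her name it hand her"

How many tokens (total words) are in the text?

56

Tokens: night, come, this, it, field, cook, coin, story, rope, come, friend, make, cook, so, make, dark, her, wind, us, forest, stop, cook, name, dark, come, rope, field, night, make, black, make, long, this, so, us, like, like, come, long, wind, us, name, wind, wind, dark, salt, story, long, coin, all, black, her, name, it, hand, her
N = 56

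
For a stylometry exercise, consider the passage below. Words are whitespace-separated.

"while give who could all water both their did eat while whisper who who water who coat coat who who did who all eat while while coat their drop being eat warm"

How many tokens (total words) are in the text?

32

Tokens: while, give, who, could, all, water, both, their, did, eat, while, whisper, who, who, water, who, coat, coat, who, who, did, who, all, eat, while, while, coat, their, drop, being, eat, warm
N = 32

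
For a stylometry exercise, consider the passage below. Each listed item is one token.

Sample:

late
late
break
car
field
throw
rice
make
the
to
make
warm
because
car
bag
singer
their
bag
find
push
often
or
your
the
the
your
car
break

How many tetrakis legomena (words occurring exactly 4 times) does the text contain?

0

Frequencies: car:3, the:3, late:2, break:2, make:2, bag:2, your:2, field:1, throw:1, rice:1, to:1, warm:1, because:1, singer:1, their:1, find:1, push:1, often:1, or:1
Words with frequency 4: (none)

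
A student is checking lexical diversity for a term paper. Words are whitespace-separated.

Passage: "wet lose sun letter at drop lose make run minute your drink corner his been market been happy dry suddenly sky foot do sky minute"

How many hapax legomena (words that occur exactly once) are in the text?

17

Frequencies: lose:2, minute:2, been:2, sky:2, wet:1, sun:1, letter:1, at:1, drop:1, make:1, run:1, your:1, drink:1, corner:1, his:1, market:1, happy:1, dry:1, suddenly:1, foot:1, … (1 more, each freq 1)
Hapax (freq=1): at, corner, do, drink, drop, dry, foot, happy, his, letter, make, market, run, suddenly, sun, wet, your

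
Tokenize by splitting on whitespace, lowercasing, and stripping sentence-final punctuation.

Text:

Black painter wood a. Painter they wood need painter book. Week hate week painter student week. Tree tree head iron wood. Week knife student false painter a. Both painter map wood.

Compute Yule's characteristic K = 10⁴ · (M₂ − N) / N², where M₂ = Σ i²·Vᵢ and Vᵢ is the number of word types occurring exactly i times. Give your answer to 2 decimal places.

Frequencies: painter:6, wood:4, week:4, a:2, student:2, tree:2, black:1, they:1, need:1, book:1, hate:1, head:1, iron:1, knife:1, false:1, both:1, map:1
N = 31. Frequency spectrum: V_1=11, V_2=3, V_4=2, V_6=1
M₂ = 1²·11 + 2²·3 + 4²·2 + 6²·1 = 91
K = 10000 × (91 − 31) / 31² = 624.35

624.35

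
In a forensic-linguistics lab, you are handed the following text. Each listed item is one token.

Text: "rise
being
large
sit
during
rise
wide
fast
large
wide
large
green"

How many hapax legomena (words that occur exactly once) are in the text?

5

Frequencies: large:3, rise:2, wide:2, being:1, sit:1, during:1, fast:1, green:1
Hapax (freq=1): being, during, fast, green, sit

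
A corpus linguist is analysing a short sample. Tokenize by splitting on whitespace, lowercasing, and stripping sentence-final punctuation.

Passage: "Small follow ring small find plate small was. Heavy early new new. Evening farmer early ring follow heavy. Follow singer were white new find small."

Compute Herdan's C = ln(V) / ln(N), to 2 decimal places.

N = 25, V = 14.
ln(V) = 2.639057, ln(N) = 3.218876
C = 2.639057 / 3.218876 = 0.82

0.82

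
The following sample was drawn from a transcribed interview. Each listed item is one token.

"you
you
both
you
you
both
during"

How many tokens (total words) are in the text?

Tokens: you, you, both, you, you, both, during
N = 7

7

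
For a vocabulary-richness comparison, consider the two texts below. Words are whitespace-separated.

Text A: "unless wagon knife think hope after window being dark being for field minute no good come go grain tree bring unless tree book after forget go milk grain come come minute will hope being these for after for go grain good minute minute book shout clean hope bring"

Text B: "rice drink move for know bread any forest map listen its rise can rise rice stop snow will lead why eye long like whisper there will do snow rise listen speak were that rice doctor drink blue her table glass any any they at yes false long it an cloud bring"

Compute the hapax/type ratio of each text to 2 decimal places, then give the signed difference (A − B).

-0.30

A: hapax=13, V=26, ratio=0.50
B: hapax=32, V=40, ratio=0.80
Difference = 0.50 − 0.80 = -0.30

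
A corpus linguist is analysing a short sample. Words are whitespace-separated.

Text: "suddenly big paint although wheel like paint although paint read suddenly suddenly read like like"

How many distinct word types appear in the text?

Distinct types: {although, big, like, paint, read, suddenly, wheel}
V = 7

7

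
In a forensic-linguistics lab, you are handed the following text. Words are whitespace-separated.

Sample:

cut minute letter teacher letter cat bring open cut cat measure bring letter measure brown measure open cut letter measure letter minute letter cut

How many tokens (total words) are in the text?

24

Tokens: cut, minute, letter, teacher, letter, cat, bring, open, cut, cat, measure, bring, letter, measure, brown, measure, open, cut, letter, measure, letter, minute, letter, cut
N = 24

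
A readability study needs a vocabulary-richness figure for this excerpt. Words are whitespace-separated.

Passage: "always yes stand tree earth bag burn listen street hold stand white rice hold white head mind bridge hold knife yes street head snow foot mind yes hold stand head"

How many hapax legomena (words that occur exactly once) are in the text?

11

Frequencies: hold:4, yes:3, stand:3, head:3, street:2, white:2, mind:2, always:1, tree:1, earth:1, bag:1, burn:1, listen:1, rice:1, bridge:1, knife:1, snow:1, foot:1
Hapax (freq=1): always, bag, bridge, burn, earth, foot, knife, listen, rice, snow, tree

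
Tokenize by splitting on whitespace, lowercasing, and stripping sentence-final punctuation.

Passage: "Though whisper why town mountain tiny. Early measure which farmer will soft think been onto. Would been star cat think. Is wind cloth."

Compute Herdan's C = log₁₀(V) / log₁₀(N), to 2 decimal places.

N = 23, V = 21.
log₁₀(V) = 1.322219, log₁₀(N) = 1.361728
C = 1.322219 / 1.361728 = 0.97

0.97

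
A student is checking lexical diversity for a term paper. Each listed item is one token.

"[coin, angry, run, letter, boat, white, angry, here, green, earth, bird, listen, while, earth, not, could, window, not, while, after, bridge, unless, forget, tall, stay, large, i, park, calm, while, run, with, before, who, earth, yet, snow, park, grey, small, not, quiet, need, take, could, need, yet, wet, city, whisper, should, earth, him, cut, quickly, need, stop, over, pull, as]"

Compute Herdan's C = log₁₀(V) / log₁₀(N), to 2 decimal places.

N = 60, V = 46.
log₁₀(V) = 1.662758, log₁₀(N) = 1.778151
C = 1.662758 / 1.778151 = 0.94

0.94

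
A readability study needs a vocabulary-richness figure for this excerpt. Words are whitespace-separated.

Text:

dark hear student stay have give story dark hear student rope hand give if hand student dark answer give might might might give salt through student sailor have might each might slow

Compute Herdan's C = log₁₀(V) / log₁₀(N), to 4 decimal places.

N = 32, V = 17.
log₁₀(V) = 1.230449, log₁₀(N) = 1.505150
C = 1.230449 / 1.505150 = 0.8175

0.8175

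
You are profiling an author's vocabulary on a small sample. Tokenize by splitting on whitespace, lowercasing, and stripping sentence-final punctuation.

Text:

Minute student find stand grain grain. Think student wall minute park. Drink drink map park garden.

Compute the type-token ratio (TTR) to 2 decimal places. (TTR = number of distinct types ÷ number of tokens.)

0.69

N = 16 tokens, V = 11 types.
TTR = V / N = 11 / 16 = 0.69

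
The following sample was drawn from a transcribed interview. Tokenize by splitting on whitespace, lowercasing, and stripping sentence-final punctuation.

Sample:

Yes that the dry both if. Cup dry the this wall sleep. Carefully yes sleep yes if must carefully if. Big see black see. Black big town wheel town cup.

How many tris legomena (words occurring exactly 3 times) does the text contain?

2

Frequencies: yes:3, if:3, the:2, dry:2, cup:2, sleep:2, carefully:2, big:2, see:2, black:2, town:2, that:1, both:1, this:1, wall:1, must:1, wheel:1
Words with frequency 3: if, yes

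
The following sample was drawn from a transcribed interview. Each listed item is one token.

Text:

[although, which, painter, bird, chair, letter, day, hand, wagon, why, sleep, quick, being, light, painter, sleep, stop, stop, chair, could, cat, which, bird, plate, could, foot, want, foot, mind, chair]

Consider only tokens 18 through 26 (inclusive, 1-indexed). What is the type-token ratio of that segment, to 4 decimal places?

Segment tokens 18–26: stop, chair, could, cat, which, bird, plate, could, foot
Segment N = 9, segment V = 8.
TTR = 8 / 9 = 0.8889

0.8889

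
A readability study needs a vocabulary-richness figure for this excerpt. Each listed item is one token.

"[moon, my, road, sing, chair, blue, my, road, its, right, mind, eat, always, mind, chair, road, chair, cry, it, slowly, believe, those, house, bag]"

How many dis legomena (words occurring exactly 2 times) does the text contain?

2

Frequencies: road:3, chair:3, my:2, mind:2, moon:1, sing:1, blue:1, its:1, right:1, eat:1, always:1, cry:1, it:1, slowly:1, believe:1, those:1, house:1, bag:1
Words with frequency 2: mind, my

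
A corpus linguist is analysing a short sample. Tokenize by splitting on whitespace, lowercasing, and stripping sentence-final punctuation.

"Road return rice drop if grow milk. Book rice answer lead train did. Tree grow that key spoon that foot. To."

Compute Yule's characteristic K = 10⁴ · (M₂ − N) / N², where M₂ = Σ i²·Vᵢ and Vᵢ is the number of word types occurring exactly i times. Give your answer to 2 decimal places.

Frequencies: rice:2, grow:2, that:2, road:1, return:1, drop:1, if:1, milk:1, book:1, answer:1, lead:1, train:1, did:1, tree:1, key:1, spoon:1, foot:1, to:1
N = 21. Frequency spectrum: V_1=15, V_2=3
M₂ = 1²·15 + 2²·3 = 27
K = 10000 × (27 − 21) / 21² = 136.05

136.05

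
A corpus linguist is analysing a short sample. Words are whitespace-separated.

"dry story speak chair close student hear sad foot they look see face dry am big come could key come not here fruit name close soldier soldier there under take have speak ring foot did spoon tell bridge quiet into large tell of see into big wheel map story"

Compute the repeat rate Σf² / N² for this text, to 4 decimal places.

0.0296

Frequencies: dry:2, story:2, speak:2, close:2, foot:2, see:2, big:2, come:2, soldier:2, tell:2, into:2, chair:1, student:1, hear:1, sad:1, they:1, look:1, face:1, am:1, could:1, … (18 more, each freq 1)
Σf² = 71; N² = 2401
Repeat rate = 71 / 2401 = 0.0296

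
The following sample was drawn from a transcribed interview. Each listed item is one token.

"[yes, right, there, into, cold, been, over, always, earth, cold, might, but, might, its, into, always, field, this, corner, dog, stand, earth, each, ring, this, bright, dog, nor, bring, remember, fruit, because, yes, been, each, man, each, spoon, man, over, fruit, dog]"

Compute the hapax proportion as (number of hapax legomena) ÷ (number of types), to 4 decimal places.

0.5185

Frequencies: dog:3, each:3, yes:2, into:2, cold:2, been:2, over:2, always:2, earth:2, might:2, this:2, fruit:2, man:2, right:1, there:1, but:1, its:1, field:1, corner:1, stand:1, … (7 more, each freq 1)
Hapax count = 14; type count = 27.
Ratio = 14 / 27 = 0.5185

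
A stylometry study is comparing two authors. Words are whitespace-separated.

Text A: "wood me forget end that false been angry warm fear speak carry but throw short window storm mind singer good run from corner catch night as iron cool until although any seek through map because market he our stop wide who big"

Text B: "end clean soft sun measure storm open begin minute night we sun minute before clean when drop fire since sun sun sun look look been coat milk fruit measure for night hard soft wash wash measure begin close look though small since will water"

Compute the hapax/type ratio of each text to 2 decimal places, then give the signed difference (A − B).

A: hapax=42, V=42, ratio=1.00
B: hapax=19, V=29, ratio=0.66
Difference = 1.00 − 0.66 = 0.34

0.34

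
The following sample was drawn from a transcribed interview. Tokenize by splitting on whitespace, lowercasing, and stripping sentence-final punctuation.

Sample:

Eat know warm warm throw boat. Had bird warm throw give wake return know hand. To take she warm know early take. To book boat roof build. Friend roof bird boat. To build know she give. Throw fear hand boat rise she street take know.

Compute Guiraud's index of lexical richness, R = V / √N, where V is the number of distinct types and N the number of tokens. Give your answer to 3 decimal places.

N = 45, V = 22.
√N = 6.708204
R = 22 / 6.708204 = 3.280

3.280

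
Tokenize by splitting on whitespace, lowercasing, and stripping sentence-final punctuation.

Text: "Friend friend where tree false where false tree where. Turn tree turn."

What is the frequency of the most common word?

3

Frequencies: where:3, tree:3, friend:2, false:2, turn:2
Most common: 'where' with frequency 3.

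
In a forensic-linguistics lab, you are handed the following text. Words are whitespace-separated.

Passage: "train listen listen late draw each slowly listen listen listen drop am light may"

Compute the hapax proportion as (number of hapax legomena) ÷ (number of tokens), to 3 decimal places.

0.643

Frequencies: listen:5, train:1, late:1, draw:1, each:1, slowly:1, drop:1, am:1, light:1, may:1
Hapax count = 9; token count = 14.
Ratio = 9 / 14 = 0.643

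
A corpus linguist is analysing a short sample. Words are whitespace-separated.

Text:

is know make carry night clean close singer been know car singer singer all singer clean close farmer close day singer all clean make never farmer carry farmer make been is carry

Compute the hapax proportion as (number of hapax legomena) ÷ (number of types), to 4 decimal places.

0.2857

Frequencies: singer:5, make:3, carry:3, clean:3, close:3, farmer:3, is:2, know:2, been:2, all:2, night:1, car:1, day:1, never:1
Hapax count = 4; type count = 14.
Ratio = 4 / 14 = 0.2857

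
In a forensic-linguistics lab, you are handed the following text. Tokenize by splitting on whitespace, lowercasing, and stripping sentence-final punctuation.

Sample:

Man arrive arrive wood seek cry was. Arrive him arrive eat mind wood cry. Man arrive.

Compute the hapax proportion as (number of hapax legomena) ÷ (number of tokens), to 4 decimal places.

0.3125

Frequencies: arrive:5, man:2, wood:2, cry:2, seek:1, was:1, him:1, eat:1, mind:1
Hapax count = 5; token count = 16.
Ratio = 5 / 16 = 0.3125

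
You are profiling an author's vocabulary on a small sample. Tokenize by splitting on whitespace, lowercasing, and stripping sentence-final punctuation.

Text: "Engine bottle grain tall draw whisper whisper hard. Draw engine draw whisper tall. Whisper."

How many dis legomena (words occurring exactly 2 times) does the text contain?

Frequencies: whisper:4, draw:3, engine:2, tall:2, bottle:1, grain:1, hard:1
Words with frequency 2: engine, tall

2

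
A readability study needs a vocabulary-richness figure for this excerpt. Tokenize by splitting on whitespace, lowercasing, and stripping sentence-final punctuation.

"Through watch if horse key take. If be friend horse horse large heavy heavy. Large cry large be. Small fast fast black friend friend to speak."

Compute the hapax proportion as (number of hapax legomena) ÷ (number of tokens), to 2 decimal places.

0.35

Frequencies: horse:3, friend:3, large:3, if:2, be:2, heavy:2, fast:2, through:1, watch:1, key:1, take:1, cry:1, small:1, black:1, to:1, speak:1
Hapax count = 9; token count = 26.
Ratio = 9 / 26 = 0.35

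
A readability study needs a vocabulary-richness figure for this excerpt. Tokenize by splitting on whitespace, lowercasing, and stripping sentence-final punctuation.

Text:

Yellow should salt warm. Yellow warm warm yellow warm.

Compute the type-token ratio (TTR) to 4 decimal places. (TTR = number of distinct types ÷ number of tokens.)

0.4444

N = 9 tokens, V = 4 types.
TTR = V / N = 4 / 9 = 0.4444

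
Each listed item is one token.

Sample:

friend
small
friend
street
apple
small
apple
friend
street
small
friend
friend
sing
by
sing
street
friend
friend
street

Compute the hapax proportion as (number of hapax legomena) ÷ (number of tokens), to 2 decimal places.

0.05

Frequencies: friend:7, street:4, small:3, apple:2, sing:2, by:1
Hapax count = 1; token count = 19.
Ratio = 1 / 19 = 0.05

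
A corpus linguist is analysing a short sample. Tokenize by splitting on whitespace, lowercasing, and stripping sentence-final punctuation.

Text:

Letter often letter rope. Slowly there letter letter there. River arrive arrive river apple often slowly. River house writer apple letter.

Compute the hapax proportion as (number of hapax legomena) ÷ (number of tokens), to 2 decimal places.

Frequencies: letter:5, river:3, often:2, slowly:2, there:2, arrive:2, apple:2, rope:1, house:1, writer:1
Hapax count = 3; token count = 21.
Ratio = 3 / 21 = 0.14

0.14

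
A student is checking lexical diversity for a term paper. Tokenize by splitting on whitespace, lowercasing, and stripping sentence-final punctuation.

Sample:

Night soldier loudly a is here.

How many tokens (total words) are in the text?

Tokens: night, soldier, loudly, a, is, here
N = 6

6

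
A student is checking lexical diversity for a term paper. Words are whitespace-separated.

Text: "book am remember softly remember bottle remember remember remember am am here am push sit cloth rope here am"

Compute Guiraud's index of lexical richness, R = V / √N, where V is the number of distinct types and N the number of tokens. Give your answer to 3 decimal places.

2.294

N = 19, V = 10.
√N = 4.358899
R = 10 / 4.358899 = 2.294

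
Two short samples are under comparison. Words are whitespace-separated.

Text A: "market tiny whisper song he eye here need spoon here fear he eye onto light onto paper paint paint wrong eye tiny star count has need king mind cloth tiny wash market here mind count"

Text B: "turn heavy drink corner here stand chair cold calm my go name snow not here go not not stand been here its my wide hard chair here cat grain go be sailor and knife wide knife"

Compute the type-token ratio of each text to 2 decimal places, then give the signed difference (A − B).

-0.04

TTR(A) = 22/35 = 0.63
TTR(B) = 24/36 = 0.67
Difference = 0.63 − 0.67 = -0.04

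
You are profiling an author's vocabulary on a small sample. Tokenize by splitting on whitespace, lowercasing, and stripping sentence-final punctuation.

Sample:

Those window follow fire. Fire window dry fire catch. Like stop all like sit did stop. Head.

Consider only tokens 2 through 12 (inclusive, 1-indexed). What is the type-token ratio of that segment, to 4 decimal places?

Segment tokens 2–12: window, follow, fire, fire, window, dry, fire, catch, like, stop, all
Segment N = 11, segment V = 8.
TTR = 8 / 11 = 0.7273

0.7273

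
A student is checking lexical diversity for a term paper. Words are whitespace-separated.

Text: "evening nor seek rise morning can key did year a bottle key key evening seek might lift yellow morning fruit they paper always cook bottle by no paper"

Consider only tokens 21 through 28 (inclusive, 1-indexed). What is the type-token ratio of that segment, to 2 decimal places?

0.88

Segment tokens 21–28: they, paper, always, cook, bottle, by, no, paper
Segment N = 8, segment V = 7.
TTR = 7 / 8 = 0.88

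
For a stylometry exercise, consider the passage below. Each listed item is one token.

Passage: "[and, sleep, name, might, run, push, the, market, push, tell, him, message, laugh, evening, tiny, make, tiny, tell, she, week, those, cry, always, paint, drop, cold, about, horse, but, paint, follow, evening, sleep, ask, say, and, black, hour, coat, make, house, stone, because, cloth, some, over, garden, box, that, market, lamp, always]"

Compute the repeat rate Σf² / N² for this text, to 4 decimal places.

0.0266

Frequencies: and:2, sleep:2, push:2, market:2, tell:2, evening:2, tiny:2, make:2, always:2, paint:2, name:1, might:1, run:1, the:1, him:1, message:1, laugh:1, she:1, week:1, those:1, … (22 more, each freq 1)
Σf² = 72; N² = 2704
Repeat rate = 72 / 2704 = 0.0266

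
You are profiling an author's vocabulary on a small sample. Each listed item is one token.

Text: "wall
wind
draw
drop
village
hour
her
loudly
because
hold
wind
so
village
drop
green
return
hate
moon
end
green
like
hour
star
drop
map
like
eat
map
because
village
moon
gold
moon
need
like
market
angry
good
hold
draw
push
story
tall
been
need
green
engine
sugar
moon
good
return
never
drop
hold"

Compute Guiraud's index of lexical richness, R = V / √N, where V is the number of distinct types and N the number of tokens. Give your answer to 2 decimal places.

4.35

N = 54, V = 32.
√N = 7.348469
R = 32 / 7.348469 = 4.35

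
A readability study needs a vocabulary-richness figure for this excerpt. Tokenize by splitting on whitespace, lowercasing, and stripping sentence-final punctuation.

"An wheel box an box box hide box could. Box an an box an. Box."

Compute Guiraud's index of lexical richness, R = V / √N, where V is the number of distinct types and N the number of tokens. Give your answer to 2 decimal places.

N = 15, V = 5.
√N = 3.872983
R = 5 / 3.872983 = 1.29

1.29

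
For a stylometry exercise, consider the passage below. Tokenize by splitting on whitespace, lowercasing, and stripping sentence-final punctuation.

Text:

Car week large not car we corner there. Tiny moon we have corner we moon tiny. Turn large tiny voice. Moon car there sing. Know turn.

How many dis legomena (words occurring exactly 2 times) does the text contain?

4

Frequencies: car:3, we:3, tiny:3, moon:3, large:2, corner:2, there:2, turn:2, week:1, not:1, have:1, voice:1, sing:1, know:1
Words with frequency 2: corner, large, there, turn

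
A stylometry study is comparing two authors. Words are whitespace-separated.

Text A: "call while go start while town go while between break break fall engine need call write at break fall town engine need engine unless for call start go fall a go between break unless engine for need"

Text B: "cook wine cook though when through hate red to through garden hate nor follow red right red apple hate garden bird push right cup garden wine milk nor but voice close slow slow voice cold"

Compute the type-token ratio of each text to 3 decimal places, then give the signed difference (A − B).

-0.224

TTR(A) = 15/37 = 0.405
TTR(B) = 22/35 = 0.629
Difference = 0.405 − 0.629 = -0.224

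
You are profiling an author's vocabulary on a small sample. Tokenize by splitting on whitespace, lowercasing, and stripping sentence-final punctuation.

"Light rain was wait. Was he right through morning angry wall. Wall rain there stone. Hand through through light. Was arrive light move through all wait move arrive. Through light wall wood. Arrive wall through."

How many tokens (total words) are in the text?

35

Tokens: light, rain, was, wait, was, he, right, through, morning, angry, wall, wall, rain, there, stone, hand, through, through, light, was, arrive, light, move, through, all, wait, move, arrive, through, light, wall, wood, arrive, wall, through
N = 35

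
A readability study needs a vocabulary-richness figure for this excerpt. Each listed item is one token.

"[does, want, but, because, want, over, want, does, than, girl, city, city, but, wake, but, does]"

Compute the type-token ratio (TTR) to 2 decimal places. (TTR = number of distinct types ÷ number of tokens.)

N = 16 tokens, V = 9 types.
TTR = V / N = 9 / 16 = 0.56

0.56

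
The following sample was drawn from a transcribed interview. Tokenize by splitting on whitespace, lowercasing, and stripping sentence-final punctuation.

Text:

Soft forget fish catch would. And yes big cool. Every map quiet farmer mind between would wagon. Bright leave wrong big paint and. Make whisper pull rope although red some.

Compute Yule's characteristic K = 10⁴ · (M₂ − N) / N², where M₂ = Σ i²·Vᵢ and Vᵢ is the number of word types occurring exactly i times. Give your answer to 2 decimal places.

Frequencies: would:2, and:2, big:2, soft:1, forget:1, fish:1, catch:1, yes:1, cool:1, every:1, map:1, quiet:1, farmer:1, mind:1, between:1, wagon:1, bright:1, leave:1, wrong:1, paint:1, … (7 more, each freq 1)
N = 30. Frequency spectrum: V_1=24, V_2=3
M₂ = 1²·24 + 2²·3 = 36
K = 10000 × (36 − 30) / 30² = 66.67

66.67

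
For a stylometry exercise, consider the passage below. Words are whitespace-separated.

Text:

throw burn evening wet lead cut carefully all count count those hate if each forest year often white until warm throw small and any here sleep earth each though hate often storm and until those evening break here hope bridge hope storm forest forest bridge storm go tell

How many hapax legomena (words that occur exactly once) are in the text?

18

Frequencies: forest:3, storm:3, throw:2, evening:2, count:2, those:2, hate:2, each:2, often:2, until:2, and:2, here:2, hope:2, bridge:2, burn:1, wet:1, lead:1, cut:1, carefully:1, all:1, … (12 more, each freq 1)
Hapax (freq=1): all, any, break, burn, carefully, cut, earth, go, if, lead, sleep, small, tell, though, warm, wet, white, year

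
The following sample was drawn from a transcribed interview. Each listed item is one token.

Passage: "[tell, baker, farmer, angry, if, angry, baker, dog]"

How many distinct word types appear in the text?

6

Distinct types: {angry, baker, dog, farmer, if, tell}
V = 6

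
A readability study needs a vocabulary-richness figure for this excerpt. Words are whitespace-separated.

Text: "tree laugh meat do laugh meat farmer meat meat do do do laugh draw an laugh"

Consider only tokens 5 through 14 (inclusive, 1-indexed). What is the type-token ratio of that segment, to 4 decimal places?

Segment tokens 5–14: laugh, meat, farmer, meat, meat, do, do, do, laugh, draw
Segment N = 10, segment V = 5.
TTR = 5 / 10 = 0.5000

0.5000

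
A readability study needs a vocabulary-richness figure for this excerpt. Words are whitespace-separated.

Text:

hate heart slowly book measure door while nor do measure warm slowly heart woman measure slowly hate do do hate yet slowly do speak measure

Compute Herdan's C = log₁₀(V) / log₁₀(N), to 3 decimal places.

0.797

N = 25, V = 13.
log₁₀(V) = 1.113943, log₁₀(N) = 1.397940
C = 1.113943 / 1.397940 = 0.797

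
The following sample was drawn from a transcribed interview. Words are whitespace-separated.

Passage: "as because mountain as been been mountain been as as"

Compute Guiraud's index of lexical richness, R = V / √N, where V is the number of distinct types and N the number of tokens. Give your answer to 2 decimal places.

N = 10, V = 4.
√N = 3.162278
R = 4 / 3.162278 = 1.26

1.26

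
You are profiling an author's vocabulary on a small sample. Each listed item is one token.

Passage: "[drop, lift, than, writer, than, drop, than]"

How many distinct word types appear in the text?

4

Distinct types: {drop, lift, than, writer}
V = 4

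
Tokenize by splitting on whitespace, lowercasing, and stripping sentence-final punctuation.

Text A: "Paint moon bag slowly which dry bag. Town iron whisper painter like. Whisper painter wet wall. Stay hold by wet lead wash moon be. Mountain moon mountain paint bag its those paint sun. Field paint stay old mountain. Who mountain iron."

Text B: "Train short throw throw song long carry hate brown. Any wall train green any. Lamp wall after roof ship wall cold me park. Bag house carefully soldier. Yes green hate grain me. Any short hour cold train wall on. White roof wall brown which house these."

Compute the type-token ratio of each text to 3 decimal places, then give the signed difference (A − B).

0.004

TTR(A) = 26/41 = 0.634
TTR(B) = 29/46 = 0.630
Difference = 0.634 − 0.630 = 0.004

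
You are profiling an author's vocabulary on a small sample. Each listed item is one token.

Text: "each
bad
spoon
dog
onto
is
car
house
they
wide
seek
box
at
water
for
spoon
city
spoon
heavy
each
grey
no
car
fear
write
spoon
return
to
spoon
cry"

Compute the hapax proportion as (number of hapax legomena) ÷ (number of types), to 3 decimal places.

Frequencies: spoon:5, each:2, car:2, bad:1, dog:1, onto:1, is:1, house:1, they:1, wide:1, seek:1, box:1, at:1, water:1, for:1, city:1, heavy:1, grey:1, no:1, fear:1, … (4 more, each freq 1)
Hapax count = 21; type count = 24.
Ratio = 21 / 24 = 0.875

0.875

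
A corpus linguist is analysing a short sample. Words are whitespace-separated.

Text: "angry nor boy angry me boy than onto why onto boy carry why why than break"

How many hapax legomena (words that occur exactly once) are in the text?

Frequencies: boy:3, why:3, angry:2, than:2, onto:2, nor:1, me:1, carry:1, break:1
Hapax (freq=1): break, carry, me, nor

4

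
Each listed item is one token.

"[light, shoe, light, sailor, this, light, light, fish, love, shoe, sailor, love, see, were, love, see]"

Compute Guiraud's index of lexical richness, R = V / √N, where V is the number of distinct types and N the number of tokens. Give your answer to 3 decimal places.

N = 16, V = 8.
√N = 4.000000
R = 8 / 4.000000 = 2.000

2.000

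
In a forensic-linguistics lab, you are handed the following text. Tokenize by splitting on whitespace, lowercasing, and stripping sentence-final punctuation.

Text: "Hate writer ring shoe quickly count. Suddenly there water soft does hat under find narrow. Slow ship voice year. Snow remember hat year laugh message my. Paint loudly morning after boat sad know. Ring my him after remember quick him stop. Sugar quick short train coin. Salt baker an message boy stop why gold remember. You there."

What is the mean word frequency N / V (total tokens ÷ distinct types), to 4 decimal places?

1.2667

N = 57 tokens, V = 45 types.
Mean frequency = N / V = 57 / 45 = 1.2667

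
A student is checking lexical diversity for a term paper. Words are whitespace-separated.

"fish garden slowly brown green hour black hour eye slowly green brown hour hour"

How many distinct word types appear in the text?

8

Distinct types: {black, brown, eye, fish, garden, green, hour, slowly}
V = 8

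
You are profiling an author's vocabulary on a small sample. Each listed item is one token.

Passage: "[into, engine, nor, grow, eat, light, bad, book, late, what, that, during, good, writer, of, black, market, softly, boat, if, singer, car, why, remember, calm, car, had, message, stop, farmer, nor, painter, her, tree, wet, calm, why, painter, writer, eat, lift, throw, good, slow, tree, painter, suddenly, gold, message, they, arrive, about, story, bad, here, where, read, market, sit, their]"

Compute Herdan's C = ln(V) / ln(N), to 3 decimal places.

0.940

N = 60, V = 47.
ln(V) = 3.850148, ln(N) = 4.094345
C = 3.850148 / 4.094345 = 0.940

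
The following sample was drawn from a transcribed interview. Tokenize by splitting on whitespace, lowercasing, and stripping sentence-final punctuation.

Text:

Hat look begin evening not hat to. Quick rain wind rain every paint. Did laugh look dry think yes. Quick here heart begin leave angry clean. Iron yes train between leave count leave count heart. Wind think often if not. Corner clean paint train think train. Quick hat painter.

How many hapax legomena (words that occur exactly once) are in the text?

Frequencies: hat:3, quick:3, think:3, leave:3, train:3, look:2, begin:2, not:2, rain:2, wind:2, paint:2, yes:2, heart:2, clean:2, count:2, evening:1, to:1, every:1, did:1, laugh:1, … (9 more, each freq 1)
Hapax (freq=1): angry, between, corner, did, dry, evening, every, here, if, iron, laugh, often, painter, to

14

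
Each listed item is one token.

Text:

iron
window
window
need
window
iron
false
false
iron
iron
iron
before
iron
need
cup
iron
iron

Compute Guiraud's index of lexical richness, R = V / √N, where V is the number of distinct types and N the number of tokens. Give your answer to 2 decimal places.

1.46

N = 17, V = 6.
√N = 4.123106
R = 6 / 4.123106 = 1.46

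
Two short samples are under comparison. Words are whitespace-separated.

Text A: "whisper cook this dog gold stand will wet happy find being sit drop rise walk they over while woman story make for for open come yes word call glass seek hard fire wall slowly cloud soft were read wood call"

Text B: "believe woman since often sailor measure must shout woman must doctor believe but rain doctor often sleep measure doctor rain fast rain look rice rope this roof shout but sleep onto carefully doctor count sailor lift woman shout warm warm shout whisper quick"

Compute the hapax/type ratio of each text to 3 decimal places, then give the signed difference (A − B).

0.427

A: hapax=36, V=38, ratio=0.947
B: hapax=13, V=25, ratio=0.520
Difference = 0.947 − 0.520 = 0.427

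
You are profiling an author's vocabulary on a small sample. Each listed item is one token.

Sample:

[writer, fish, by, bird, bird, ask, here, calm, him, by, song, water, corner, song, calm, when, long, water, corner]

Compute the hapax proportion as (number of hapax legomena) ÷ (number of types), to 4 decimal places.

0.5385

Frequencies: by:2, bird:2, calm:2, song:2, water:2, corner:2, writer:1, fish:1, ask:1, here:1, him:1, when:1, long:1
Hapax count = 7; type count = 13.
Ratio = 7 / 13 = 0.5385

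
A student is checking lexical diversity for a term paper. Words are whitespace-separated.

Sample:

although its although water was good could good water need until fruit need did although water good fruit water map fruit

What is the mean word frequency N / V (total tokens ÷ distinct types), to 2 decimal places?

1.91

N = 21 tokens, V = 11 types.
Mean frequency = N / V = 21 / 11 = 1.91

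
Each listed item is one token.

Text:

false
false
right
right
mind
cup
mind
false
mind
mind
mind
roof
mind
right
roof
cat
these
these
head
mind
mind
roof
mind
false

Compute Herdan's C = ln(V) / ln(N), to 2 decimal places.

N = 24, V = 8.
ln(V) = 2.079442, ln(N) = 3.178054
C = 2.079442 / 3.178054 = 0.65

0.65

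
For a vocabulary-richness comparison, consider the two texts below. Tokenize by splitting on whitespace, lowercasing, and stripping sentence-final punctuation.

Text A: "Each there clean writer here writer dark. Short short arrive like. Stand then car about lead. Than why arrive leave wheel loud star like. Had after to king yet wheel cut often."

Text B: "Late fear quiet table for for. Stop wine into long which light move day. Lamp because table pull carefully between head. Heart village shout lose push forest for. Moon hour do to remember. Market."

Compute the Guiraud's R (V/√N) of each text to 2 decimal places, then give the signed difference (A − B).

-0.55

A: V=27, N=32, R=4.77
B: V=31, N=34, R=5.32
Difference = 4.77 − 5.32 = -0.55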